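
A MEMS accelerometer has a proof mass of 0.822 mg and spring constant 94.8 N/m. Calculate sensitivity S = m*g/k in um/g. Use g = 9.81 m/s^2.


Step 1: Convert mass: m = 0.822 mg = 8.22e-07 kg
Step 2: S = m * g / k = 8.22e-07 * 9.81 / 94.8
Step 3: S = 8.51e-08 m/g
Step 4: Convert to um/g: S = 0.085 um/g


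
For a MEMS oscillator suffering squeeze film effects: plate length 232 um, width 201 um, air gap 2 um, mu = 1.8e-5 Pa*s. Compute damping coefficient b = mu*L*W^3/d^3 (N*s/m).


Step 1: Convert to SI.
L = 232e-6 m, W = 201e-6 m, d = 2e-6 m
Step 2: W^3 = (201e-6)^3 = 8.12e-12 m^3
Step 3: d^3 = (2e-6)^3 = 8.00e-18 m^3
Step 4: b = 1.8e-5 * 232e-6 * 8.12e-12 / 8.00e-18
b = 4.24e-03 N*s/m


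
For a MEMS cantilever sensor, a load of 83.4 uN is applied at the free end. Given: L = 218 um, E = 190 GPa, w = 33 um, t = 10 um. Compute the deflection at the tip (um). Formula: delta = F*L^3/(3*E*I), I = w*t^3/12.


Step 1: Calculate the second moment of area.
I = w * t^3 / 12 = 33 * 10^3 / 12 = 2750.0 um^4
Step 2: Convert E to consistent units (1 GPa = 1000 uN/um^2).
E = 190 GPa = 190000 uN/um^2
Step 3: Calculate tip deflection.
delta = F * L^3 / (3 * E * I)
delta = 83.4 * 218^3 / (3 * 190000 * 2750.0)
delta = 0.5512 um


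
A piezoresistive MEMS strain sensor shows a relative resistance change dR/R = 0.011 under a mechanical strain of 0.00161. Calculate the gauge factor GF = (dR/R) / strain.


Step 1: Identify values.
dR/R = 0.011, strain = 0.00161
Step 2: GF = (dR/R) / strain = 0.011 / 0.00161
GF = 6.8


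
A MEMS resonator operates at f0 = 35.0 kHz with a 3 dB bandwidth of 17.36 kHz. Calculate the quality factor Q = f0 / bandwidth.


Step 1: Q = f0 / bandwidth
Step 2: Q = 35.0 / 17.36
Q = 2.0


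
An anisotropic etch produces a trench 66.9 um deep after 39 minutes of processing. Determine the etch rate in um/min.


Step 1: Etch rate = depth / time
Step 2: rate = 66.9 / 39
rate = 1.715 um/min


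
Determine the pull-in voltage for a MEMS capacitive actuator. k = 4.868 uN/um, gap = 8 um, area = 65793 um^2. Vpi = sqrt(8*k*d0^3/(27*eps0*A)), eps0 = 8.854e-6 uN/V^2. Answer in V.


Step 1: Compute numerator: 8 * k * d0^3 = 8 * 4.868 * 8^3 = 19939.328
Step 2: Compute denominator: 27 * eps0 * A = 27 * 8.854e-6 * 65793 = 15.728343
Step 3: Vpi = sqrt(19939.328 / 15.728343)
Vpi = 35.61 V


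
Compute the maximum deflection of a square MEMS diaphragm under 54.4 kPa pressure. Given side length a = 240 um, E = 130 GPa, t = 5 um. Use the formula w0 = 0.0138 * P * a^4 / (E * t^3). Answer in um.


Step 1: Convert pressure to compatible units (E is in GPa, so P in GPa).
P = 54.4 kPa = 54.4e-6 GPa
Step 2: Compute numerator: 0.0138 * P * a^4.
a^4 = 240^4 = 3317760000
numerator = 0.0138 * 54.4e-6 * 3317760000 = 2.49071e+03
Step 3: Compute denominator: E * t^3 = 130 * 5^3 = 16250
Step 4: w0 = numerator / denominator = 2.49071e+03 / 16250 = 0.1533 um


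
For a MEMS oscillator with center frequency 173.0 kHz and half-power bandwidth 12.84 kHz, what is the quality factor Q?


Step 1: Q = f0 / bandwidth
Step 2: Q = 173.0 / 12.84
Q = 13.5


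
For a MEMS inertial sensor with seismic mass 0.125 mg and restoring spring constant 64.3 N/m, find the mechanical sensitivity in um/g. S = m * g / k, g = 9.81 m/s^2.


Step 1: Convert mass: m = 0.125 mg = 1.25e-07 kg
Step 2: S = m * g / k = 1.25e-07 * 9.81 / 64.3
Step 3: S = 1.91e-08 m/g
Step 4: Convert to um/g: S = 0.019 um/g


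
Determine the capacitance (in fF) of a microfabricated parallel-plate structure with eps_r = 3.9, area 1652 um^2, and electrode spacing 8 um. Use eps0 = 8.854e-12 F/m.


Step 1: Convert area to m^2: A = 1652e-12 m^2
Step 2: Convert gap to m: d = 8e-6 m
Step 3: C = eps0 * eps_r * A / d
C = 8.854e-12 * 3.9 * 1652e-12 / 8e-6
Step 4: Convert to fF (multiply by 1e15).
C = 7.13 fF


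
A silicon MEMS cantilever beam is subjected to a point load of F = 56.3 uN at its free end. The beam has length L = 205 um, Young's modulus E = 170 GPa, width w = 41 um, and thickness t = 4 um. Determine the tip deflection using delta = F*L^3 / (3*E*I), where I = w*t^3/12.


Step 1: Calculate the second moment of area.
I = w * t^3 / 12 = 41 * 4^3 / 12 = 218.6667 um^4
Step 2: Convert E to consistent units (1 GPa = 1000 uN/um^2).
E = 170 GPa = 170000 uN/um^2
Step 3: Calculate tip deflection.
delta = F * L^3 / (3 * E * I)
delta = 56.3 * 205^3 / (3 * 170000 * 218.6667)
delta = 4.3493 um


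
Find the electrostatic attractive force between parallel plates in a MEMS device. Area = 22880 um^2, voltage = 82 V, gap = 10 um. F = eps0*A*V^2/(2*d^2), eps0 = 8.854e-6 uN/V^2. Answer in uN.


Step 1: Identify parameters.
eps0 = 8.854e-6 uN/V^2, A = 22880 um^2, V = 82 V, d = 10 um
Step 2: Compute V^2 = 82^2 = 6724
Step 3: Compute d^2 = 10^2 = 100
Step 4: F = 0.5 * 8.854e-6 * 22880 * 6724 / 100
F = 6.811 uN


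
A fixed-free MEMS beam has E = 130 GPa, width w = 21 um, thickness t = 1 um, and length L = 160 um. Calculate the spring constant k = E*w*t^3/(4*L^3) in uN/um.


Step 1: Convert E to consistent units (1 GPa = 1000 uN/um^2).
E = 130 GPa = 130000 uN/um^2
Step 2: Compute t^3 = 1^3 = 1
Step 3: Compute L^3 = 160^3 = 4096000
Step 4: k = 130000 * 21 * 1 / (4 * 4096000)
k = 0.1666 uN/um


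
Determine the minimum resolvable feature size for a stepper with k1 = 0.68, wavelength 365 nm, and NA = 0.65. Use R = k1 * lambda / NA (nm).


Step 1: Identify values: k1 = 0.68, lambda = 365 nm, NA = 0.65
Step 2: R = k1 * lambda / NA
R = 0.68 * 365 / 0.65
R = 381.8 nm


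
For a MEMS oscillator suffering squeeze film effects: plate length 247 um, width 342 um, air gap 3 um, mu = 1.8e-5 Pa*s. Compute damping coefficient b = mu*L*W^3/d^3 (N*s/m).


Step 1: Convert to SI.
L = 247e-6 m, W = 342e-6 m, d = 3e-6 m
Step 2: W^3 = (342e-6)^3 = 4.00e-11 m^3
Step 3: d^3 = (3e-6)^3 = 2.70e-17 m^3
Step 4: b = 1.8e-5 * 247e-6 * 4.00e-11 / 2.70e-17
b = 6.59e-03 N*s/m


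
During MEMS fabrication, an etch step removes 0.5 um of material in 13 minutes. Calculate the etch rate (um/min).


Step 1: Etch rate = depth / time
Step 2: rate = 0.5 / 13
rate = 0.038 um/min


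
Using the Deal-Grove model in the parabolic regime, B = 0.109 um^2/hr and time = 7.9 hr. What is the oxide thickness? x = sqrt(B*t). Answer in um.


Step 1: Compute B*t = 0.109 * 7.9 = 0.8611
Step 2: x = sqrt(0.8611)
x = 0.928 um


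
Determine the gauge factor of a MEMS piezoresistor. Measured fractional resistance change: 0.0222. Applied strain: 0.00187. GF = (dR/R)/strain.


Step 1: Identify values.
dR/R = 0.0222, strain = 0.00187
Step 2: GF = (dR/R) / strain = 0.0222 / 0.00187
GF = 11.9


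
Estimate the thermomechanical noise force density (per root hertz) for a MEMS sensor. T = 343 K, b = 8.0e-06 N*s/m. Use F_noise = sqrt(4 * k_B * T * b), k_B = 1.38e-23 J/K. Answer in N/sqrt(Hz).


Step 1: Compute 4 * k_B * T * b
= 4 * 1.38e-23 * 343 * 8.0e-06
= 1.5147e-25 N^2/Hz
Step 2: F_noise = sqrt(1.5147e-25)
F_noise = 3.89e-13 N/sqrt(Hz)


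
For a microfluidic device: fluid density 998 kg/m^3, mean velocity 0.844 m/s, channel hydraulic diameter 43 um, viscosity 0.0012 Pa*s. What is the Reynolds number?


Step 1: Convert Dh to meters: Dh = 43e-6 m
Step 2: Re = rho * v * Dh / mu
Re = 998 * 0.844 * 43e-6 / 0.0012
Re = 30.183


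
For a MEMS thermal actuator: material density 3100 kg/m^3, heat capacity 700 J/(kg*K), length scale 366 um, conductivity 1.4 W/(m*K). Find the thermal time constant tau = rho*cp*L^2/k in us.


Step 1: Convert L to m: L = 366e-6 m
Step 2: L^2 = (366e-6)^2 = 1.33956e-07 m^2
Step 3: tau = 3100 * 700 * 1.33956e-07 / 1.4 = 2.076318e-01 s
Step 4: Convert to microseconds (multiply by 1e6).
tau = 207631.8 us


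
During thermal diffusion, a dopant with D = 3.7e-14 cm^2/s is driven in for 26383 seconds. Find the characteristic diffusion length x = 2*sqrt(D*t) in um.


Step 1: Compute D*t = 3.7e-14 * 26383 = 9.76171e-10 cm^2
Step 2: sqrt(D*t) = 3.1244e-05 cm
Step 3: x = 2 * 3.1244e-05 cm = 6.2488e-05 cm
Step 4: Convert to um (1 cm = 1e4 um): x = 0.625 um


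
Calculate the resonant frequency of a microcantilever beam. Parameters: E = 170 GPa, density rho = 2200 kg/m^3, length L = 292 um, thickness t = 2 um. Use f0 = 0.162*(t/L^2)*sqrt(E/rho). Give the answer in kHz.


Step 1: Convert units to SI.
t_SI = 2e-6 m, L_SI = 292e-6 m
Step 2: Calculate sqrt(E/rho).
sqrt(170e9 / 2200) = 8790.49 m/s
Step 3: Compute f0.
f0 = 0.162 * 2e-6 / (292e-6)^2 * 8790.49 = 33403.5 Hz = 33.4 kHz


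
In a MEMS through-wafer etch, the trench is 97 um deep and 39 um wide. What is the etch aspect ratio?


Step 1: AR = depth / width
Step 2: AR = 97 / 39
AR = 2.5


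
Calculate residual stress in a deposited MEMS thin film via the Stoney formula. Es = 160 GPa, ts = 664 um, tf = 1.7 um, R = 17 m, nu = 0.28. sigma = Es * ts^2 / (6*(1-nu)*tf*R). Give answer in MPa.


Step 1: Compute numerator: Es * ts^2 = 160 * 664^2 = 70543360 (GPa*um^2)
Step 2: Compute denominator (R in um): 6*(1-nu)*tf*R = 6*0.72*1.7*17e6 = 124848000.0 (um^2)
Step 3: sigma (GPa) = 70543360 / 124848000.0 = 5.65034e-01 GPa
Step 4: Convert to MPa (x1000): sigma = 565.0 MPa


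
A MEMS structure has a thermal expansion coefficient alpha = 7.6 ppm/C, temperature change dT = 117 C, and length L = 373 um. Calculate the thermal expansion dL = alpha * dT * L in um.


Step 1: Convert CTE: alpha = 7.6 ppm/C = 7.6e-6 /C
Step 2: dL = 7.6e-6 * 117 * 373
dL = 0.3317 um


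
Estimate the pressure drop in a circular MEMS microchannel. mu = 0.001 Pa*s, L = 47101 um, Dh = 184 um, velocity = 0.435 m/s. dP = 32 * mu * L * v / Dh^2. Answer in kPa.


Step 1: Convert to SI: L = 47101e-6 m, Dh = 184e-6 m
Step 2: dP = 32 * 0.001 * 47101e-6 * 0.435 / (184e-6)^2
Step 3: dP = 19365.72 Pa
Step 4: Convert to kPa: dP = 19.37 kPa


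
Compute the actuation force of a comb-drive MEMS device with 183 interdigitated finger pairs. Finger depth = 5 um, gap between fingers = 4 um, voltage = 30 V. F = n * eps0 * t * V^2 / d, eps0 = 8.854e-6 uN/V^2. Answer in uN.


Step 1: Parameters: n=183, eps0=8.854e-6 uN/V^2, t=5 um, V=30 V, d=4 um
Step 2: V^2 = 900
Step 3: F = 183 * 8.854e-6 * 5 * 900 / 4
F = 1.823 uN


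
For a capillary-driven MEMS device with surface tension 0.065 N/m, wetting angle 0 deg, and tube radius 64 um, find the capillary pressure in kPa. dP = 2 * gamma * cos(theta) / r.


Step 1: cos(0 deg) = 1.0
Step 2: Convert r to m: r = 64e-6 m
Step 3: dP = 2 * 0.065 * 1.0 / 64e-6 = 2031.3 Pa
Step 4: Convert Pa to kPa (divide by 1000).
dP = 2.03 kPa


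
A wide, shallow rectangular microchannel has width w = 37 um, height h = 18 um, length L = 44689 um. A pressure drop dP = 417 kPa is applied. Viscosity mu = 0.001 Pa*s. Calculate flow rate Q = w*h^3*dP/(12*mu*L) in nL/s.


Step 1: Convert all dimensions to SI (meters).
w = 37e-6 m, h = 18e-6 m, L = 44689e-6 m, dP = 417e3 Pa
Step 2: Q = w * h^3 * dP / (12 * mu * L)
Q = 37e-6 * (18e-6)^3 * 417e3 / (12 * 0.001 * 44689e-6) = 1.6779283e-10 m^3/s
Step 3: Convert Q from m^3/s to nL/s (1 m^3 = 1e12 nL, so multiply by 1e12).
Q = 167.793 nL/s


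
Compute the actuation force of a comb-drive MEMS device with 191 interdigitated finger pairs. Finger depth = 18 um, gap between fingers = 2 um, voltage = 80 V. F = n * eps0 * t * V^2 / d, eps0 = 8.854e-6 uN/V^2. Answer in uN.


Step 1: Parameters: n=191, eps0=8.854e-6 uN/V^2, t=18 um, V=80 V, d=2 um
Step 2: V^2 = 6400
Step 3: F = 191 * 8.854e-6 * 18 * 6400 / 2
F = 97.408 uN


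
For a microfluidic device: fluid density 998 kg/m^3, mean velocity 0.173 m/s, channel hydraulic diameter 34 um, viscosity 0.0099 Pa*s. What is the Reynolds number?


Step 1: Convert Dh to meters: Dh = 34e-6 m
Step 2: Re = rho * v * Dh / mu
Re = 998 * 0.173 * 34e-6 / 0.0099
Re = 0.593


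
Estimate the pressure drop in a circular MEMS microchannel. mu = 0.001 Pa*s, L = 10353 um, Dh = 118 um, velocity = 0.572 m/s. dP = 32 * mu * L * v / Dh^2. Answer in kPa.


Step 1: Convert to SI: L = 10353e-6 m, Dh = 118e-6 m
Step 2: dP = 32 * 0.001 * 10353e-6 * 0.572 / (118e-6)^2
Step 3: dP = 13609.69 Pa
Step 4: Convert to kPa: dP = 13.61 kPa


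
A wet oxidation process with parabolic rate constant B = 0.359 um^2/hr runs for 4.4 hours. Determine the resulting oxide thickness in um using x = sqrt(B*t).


Step 1: Compute B*t = 0.359 * 4.4 = 1.5796
Step 2: x = sqrt(1.5796)
x = 1.257 um


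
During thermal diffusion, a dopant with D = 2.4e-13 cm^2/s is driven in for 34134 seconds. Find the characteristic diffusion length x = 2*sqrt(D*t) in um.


Step 1: Compute D*t = 2.4e-13 * 34134 = 8.19216e-09 cm^2
Step 2: sqrt(D*t) = 9.0511e-05 cm
Step 3: x = 2 * 9.0511e-05 cm = 1.81022e-04 cm
Step 4: Convert to um (1 cm = 1e4 um): x = 1.81 um


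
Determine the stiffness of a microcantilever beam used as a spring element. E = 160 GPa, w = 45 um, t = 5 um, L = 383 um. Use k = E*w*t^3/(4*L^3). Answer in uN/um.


Step 1: Convert E to consistent units (1 GPa = 1000 uN/um^2).
E = 160 GPa = 160000 uN/um^2
Step 2: Compute t^3 = 5^3 = 125
Step 3: Compute L^3 = 383^3 = 56181887
Step 4: k = 160000 * 45 * 125 / (4 * 56181887)
k = 4.0048 uN/um


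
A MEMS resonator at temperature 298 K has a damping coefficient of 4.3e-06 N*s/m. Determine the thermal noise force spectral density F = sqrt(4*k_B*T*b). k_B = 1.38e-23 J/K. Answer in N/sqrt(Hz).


Step 1: Compute 4 * k_B * T * b
= 4 * 1.38e-23 * 298 * 4.3e-06
= 7.0733e-26 N^2/Hz
Step 2: F_noise = sqrt(7.0733e-26)
F_noise = 2.66e-13 N/sqrt(Hz)


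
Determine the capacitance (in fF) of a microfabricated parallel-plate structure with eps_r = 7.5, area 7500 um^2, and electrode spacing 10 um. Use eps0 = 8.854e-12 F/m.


Step 1: Convert area to m^2: A = 7500e-12 m^2
Step 2: Convert gap to m: d = 10e-6 m
Step 3: C = eps0 * eps_r * A / d
C = 8.854e-12 * 7.5 * 7500e-12 / 10e-6
Step 4: Convert to fF (multiply by 1e15).
C = 49.8 fF


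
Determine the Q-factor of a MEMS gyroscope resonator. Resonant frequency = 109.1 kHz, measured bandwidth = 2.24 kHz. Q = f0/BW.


Step 1: Q = f0 / bandwidth
Step 2: Q = 109.1 / 2.24
Q = 48.7


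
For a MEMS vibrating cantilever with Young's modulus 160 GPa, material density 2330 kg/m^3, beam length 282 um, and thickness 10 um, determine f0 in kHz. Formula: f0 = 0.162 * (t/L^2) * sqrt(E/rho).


Step 1: Convert units to SI.
t_SI = 10e-6 m, L_SI = 282e-6 m
Step 2: Calculate sqrt(E/rho).
sqrt(160e9 / 2330) = 8286.71 m/s
Step 3: Compute f0.
f0 = 0.162 * 10e-6 / (282e-6)^2 * 8286.71 = 168810.3 Hz = 168.81 kHz


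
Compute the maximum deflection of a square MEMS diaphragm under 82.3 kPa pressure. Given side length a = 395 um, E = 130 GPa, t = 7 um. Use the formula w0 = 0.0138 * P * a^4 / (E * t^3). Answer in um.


Step 1: Convert pressure to compatible units (E is in GPa, so P in GPa).
P = 82.3 kPa = 82.3e-6 GPa
Step 2: Compute numerator: 0.0138 * P * a^4.
a^4 = 395^4 = 24343800625
numerator = 0.0138 * 82.3e-6 * 24343800625 = 2.76482e+04
Step 3: Compute denominator: E * t^3 = 130 * 7^3 = 44590
Step 4: w0 = numerator / denominator = 2.76482e+04 / 44590 = 0.6201 um


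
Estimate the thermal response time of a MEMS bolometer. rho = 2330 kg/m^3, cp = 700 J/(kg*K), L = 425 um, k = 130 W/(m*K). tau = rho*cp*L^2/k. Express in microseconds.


Step 1: Convert L to m: L = 425e-6 m
Step 2: L^2 = (425e-6)^2 = 1.80625e-07 m^2
Step 3: tau = 2330 * 700 * 1.80625e-07 / 130 = 2.26614904e-03 s
Step 4: Convert to microseconds (multiply by 1e6).
tau = 2266.149 us


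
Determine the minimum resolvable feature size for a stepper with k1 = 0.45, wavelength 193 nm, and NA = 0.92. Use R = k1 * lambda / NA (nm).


Step 1: Identify values: k1 = 0.45, lambda = 193 nm, NA = 0.92
Step 2: R = k1 * lambda / NA
R = 0.45 * 193 / 0.92
R = 94.4 nm


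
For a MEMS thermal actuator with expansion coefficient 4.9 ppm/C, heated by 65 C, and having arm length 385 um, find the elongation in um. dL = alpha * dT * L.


Step 1: Convert CTE: alpha = 4.9 ppm/C = 4.9e-6 /C
Step 2: dL = 4.9e-6 * 65 * 385
dL = 0.1226 um


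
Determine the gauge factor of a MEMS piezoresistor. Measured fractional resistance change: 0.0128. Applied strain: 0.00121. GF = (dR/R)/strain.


Step 1: Identify values.
dR/R = 0.0128, strain = 0.00121
Step 2: GF = (dR/R) / strain = 0.0128 / 0.00121
GF = 10.6


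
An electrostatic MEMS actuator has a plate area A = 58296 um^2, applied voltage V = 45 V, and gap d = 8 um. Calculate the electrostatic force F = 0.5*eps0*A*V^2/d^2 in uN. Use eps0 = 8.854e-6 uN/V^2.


Step 1: Identify parameters.
eps0 = 8.854e-6 uN/V^2, A = 58296 um^2, V = 45 V, d = 8 um
Step 2: Compute V^2 = 45^2 = 2025
Step 3: Compute d^2 = 8^2 = 64
Step 4: F = 0.5 * 8.854e-6 * 58296 * 2025 / 64
F = 8.166 uN


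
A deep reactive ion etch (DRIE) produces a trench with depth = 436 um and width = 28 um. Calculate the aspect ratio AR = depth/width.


Step 1: AR = depth / width
Step 2: AR = 436 / 28
AR = 15.6


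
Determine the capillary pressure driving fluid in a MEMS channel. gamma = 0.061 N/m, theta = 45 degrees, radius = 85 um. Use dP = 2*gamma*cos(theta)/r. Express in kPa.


Step 1: cos(45 deg) = 0.7071
Step 2: Convert r to m: r = 85e-6 m
Step 3: dP = 2 * 0.061 * 0.7071 / 85e-6 = 1014.9 Pa
Step 4: Convert Pa to kPa (divide by 1000).
dP = 1.01 kPa


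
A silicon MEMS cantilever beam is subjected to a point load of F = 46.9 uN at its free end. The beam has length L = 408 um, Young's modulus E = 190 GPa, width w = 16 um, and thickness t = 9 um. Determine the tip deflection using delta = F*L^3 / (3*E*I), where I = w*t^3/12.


Step 1: Calculate the second moment of area.
I = w * t^3 / 12 = 16 * 9^3 / 12 = 972.0 um^4
Step 2: Convert E to consistent units (1 GPa = 1000 uN/um^2).
E = 190 GPa = 190000 uN/um^2
Step 3: Calculate tip deflection.
delta = F * L^3 / (3 * E * I)
delta = 46.9 * 408^3 / (3 * 190000 * 972.0)
delta = 5.7493 um


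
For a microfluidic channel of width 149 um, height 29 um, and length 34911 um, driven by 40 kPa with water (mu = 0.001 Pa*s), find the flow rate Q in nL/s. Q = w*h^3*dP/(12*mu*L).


Step 1: Convert all dimensions to SI (meters).
w = 149e-6 m, h = 29e-6 m, L = 34911e-6 m, dP = 40e3 Pa
Step 2: Q = w * h^3 * dP / (12 * mu * L)
Q = 149e-6 * (29e-6)^3 * 40e3 / (12 * 0.001 * 34911e-6) = 3.4697383e-10 m^3/s
Step 3: Convert Q from m^3/s to nL/s (1 m^3 = 1e12 nL, so multiply by 1e12).
Q = 346.974 nL/s


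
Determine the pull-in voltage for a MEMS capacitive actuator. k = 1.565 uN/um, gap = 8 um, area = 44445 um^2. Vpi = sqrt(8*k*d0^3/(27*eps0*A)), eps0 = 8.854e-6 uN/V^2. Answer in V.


Step 1: Compute numerator: 8 * k * d0^3 = 8 * 1.565 * 8^3 = 6410.24
Step 2: Compute denominator: 27 * eps0 * A = 27 * 8.854e-6 * 44445 = 10.624933
Step 3: Vpi = sqrt(6410.24 / 10.624933)
Vpi = 24.56 V


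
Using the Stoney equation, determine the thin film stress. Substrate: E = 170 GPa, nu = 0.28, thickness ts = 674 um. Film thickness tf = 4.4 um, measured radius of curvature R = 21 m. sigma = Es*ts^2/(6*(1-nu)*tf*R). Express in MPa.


Step 1: Compute numerator: Es * ts^2 = 170 * 674^2 = 77226920 (GPa*um^2)
Step 2: Compute denominator (R in um): 6*(1-nu)*tf*R = 6*0.72*4.4*21e6 = 399168000.0 (um^2)
Step 3: sigma (GPa) = 77226920 / 399168000.0 = 1.9347e-01 GPa
Step 4: Convert to MPa (x1000): sigma = 193.5 MPa


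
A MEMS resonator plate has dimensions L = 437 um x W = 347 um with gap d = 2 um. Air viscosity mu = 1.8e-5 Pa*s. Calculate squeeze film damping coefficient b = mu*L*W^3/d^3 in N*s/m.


Step 1: Convert to SI.
L = 437e-6 m, W = 347e-6 m, d = 2e-6 m
Step 2: W^3 = (347e-6)^3 = 4.18e-11 m^3
Step 3: d^3 = (2e-6)^3 = 8.00e-18 m^3
Step 4: b = 1.8e-5 * 437e-6 * 4.18e-11 / 8.00e-18
b = 4.11e-02 N*s/m


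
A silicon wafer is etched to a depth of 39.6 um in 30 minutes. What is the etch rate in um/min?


Step 1: Etch rate = depth / time
Step 2: rate = 39.6 / 30
rate = 1.32 um/min


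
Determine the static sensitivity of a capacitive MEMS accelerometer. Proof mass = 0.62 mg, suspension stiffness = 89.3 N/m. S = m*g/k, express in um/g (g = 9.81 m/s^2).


Step 1: Convert mass: m = 0.62 mg = 6.20e-07 kg
Step 2: S = m * g / k = 6.20e-07 * 9.81 / 89.3
Step 3: S = 6.81e-08 m/g
Step 4: Convert to um/g: S = 0.068 um/g


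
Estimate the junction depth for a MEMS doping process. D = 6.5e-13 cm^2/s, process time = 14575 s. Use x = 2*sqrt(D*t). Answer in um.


Step 1: Compute D*t = 6.5e-13 * 14575 = 9.47375e-09 cm^2
Step 2: sqrt(D*t) = 9.73332e-05 cm
Step 3: x = 2 * 9.73332e-05 cm = 1.946664e-04 cm
Step 4: Convert to um (1 cm = 1e4 um): x = 1.947 um


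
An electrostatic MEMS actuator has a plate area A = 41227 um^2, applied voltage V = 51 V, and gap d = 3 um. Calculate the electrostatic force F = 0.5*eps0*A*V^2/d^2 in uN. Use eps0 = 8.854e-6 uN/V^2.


Step 1: Identify parameters.
eps0 = 8.854e-6 uN/V^2, A = 41227 um^2, V = 51 V, d = 3 um
Step 2: Compute V^2 = 51^2 = 2601
Step 3: Compute d^2 = 3^2 = 9
Step 4: F = 0.5 * 8.854e-6 * 41227 * 2601 / 9
F = 52.746 uN


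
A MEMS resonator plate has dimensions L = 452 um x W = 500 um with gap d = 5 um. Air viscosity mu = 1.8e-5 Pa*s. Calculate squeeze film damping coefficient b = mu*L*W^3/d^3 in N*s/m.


Step 1: Convert to SI.
L = 452e-6 m, W = 500e-6 m, d = 5e-6 m
Step 2: W^3 = (500e-6)^3 = 1.25e-10 m^3
Step 3: d^3 = (5e-6)^3 = 1.25e-16 m^3
Step 4: b = 1.8e-5 * 452e-6 * 1.25e-10 / 1.25e-16
b = 8.14e-03 N*s/m


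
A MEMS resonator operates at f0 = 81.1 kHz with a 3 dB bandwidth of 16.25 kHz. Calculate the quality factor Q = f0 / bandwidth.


Step 1: Q = f0 / bandwidth
Step 2: Q = 81.1 / 16.25
Q = 5.0


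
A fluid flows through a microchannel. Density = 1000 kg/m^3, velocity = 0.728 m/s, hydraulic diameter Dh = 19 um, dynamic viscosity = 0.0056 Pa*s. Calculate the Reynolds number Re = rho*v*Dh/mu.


Step 1: Convert Dh to meters: Dh = 19e-6 m
Step 2: Re = rho * v * Dh / mu
Re = 1000 * 0.728 * 19e-6 / 0.0056
Re = 2.47


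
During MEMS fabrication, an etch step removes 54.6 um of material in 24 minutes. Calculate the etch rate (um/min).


Step 1: Etch rate = depth / time
Step 2: rate = 54.6 / 24
rate = 2.275 um/min


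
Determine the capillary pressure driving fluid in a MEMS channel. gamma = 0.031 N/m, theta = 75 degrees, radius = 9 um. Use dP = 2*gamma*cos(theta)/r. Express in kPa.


Step 1: cos(75 deg) = 0.2588
Step 2: Convert r to m: r = 9e-6 m
Step 3: dP = 2 * 0.031 * 0.2588 / 9e-6 = 1782.8 Pa
Step 4: Convert Pa to kPa (divide by 1000).
dP = 1.78 kPa


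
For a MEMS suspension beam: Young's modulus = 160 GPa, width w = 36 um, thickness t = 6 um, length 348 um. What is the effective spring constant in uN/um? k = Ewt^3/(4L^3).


Step 1: Convert E to consistent units (1 GPa = 1000 uN/um^2).
E = 160 GPa = 160000 uN/um^2
Step 2: Compute t^3 = 6^3 = 216
Step 3: Compute L^3 = 348^3 = 42144192
Step 4: k = 160000 * 36 * 216 / (4 * 42144192)
k = 7.3804 uN/um


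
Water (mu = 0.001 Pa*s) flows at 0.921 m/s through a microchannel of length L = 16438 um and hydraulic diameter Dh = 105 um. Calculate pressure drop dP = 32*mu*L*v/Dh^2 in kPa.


Step 1: Convert to SI: L = 16438e-6 m, Dh = 105e-6 m
Step 2: dP = 32 * 0.001 * 16438e-6 * 0.921 / (105e-6)^2
Step 3: dP = 43942.02 Pa
Step 4: Convert to kPa: dP = 43.94 kPa


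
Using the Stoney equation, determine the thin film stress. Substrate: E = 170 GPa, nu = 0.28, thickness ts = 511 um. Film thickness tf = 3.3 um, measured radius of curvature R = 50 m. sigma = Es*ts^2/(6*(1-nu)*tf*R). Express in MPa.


Step 1: Compute numerator: Es * ts^2 = 170 * 511^2 = 44390570 (GPa*um^2)
Step 2: Compute denominator (R in um): 6*(1-nu)*tf*R = 6*0.72*3.3*50e6 = 712800000.0 (um^2)
Step 3: sigma (GPa) = 44390570 / 712800000.0 = 6.2276e-02 GPa
Step 4: Convert to MPa (x1000): sigma = 62.3 MPa


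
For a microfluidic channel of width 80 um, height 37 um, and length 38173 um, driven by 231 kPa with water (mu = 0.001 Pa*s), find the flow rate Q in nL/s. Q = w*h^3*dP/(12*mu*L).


Step 1: Convert all dimensions to SI (meters).
w = 80e-6 m, h = 37e-6 m, L = 38173e-6 m, dP = 231e3 Pa
Step 2: Q = w * h^3 * dP / (12 * mu * L)
Q = 80e-6 * (37e-6)^3 * 231e3 / (12 * 0.001 * 38173e-6) = 2.04347628e-09 m^3/s
Step 3: Convert Q from m^3/s to nL/s (1 m^3 = 1e12 nL, so multiply by 1e12).
Q = 2043.476 nL/s


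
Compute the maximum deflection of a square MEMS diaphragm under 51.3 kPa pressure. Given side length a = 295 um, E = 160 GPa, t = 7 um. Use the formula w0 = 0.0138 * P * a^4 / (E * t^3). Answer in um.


Step 1: Convert pressure to compatible units (E is in GPa, so P in GPa).
P = 51.3 kPa = 51.3e-6 GPa
Step 2: Compute numerator: 0.0138 * P * a^4.
a^4 = 295^4 = 7573350625
numerator = 0.0138 * 51.3e-6 * 7573350625 = 5.3615e+03
Step 3: Compute denominator: E * t^3 = 160 * 7^3 = 54880
Step 4: w0 = numerator / denominator = 5.3615e+03 / 54880 = 0.0977 um


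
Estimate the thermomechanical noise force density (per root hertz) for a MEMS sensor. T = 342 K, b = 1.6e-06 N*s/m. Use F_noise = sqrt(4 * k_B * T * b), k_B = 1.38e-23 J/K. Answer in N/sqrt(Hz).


Step 1: Compute 4 * k_B * T * b
= 4 * 1.38e-23 * 342 * 1.6e-06
= 3.0205e-26 N^2/Hz
Step 2: F_noise = sqrt(3.0205e-26)
F_noise = 1.74e-13 N/sqrt(Hz)


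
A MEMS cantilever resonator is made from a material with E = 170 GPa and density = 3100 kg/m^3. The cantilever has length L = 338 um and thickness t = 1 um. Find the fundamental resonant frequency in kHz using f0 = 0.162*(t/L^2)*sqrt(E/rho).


Step 1: Convert units to SI.
t_SI = 1e-6 m, L_SI = 338e-6 m
Step 2: Calculate sqrt(E/rho).
sqrt(170e9 / 3100) = 7405.32 m/s
Step 3: Compute f0.
f0 = 0.162 * 1e-6 / (338e-6)^2 * 7405.32 = 10500.9 Hz = 10.5 kHz


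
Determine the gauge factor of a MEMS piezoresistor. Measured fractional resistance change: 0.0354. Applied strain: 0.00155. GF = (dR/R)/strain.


Step 1: Identify values.
dR/R = 0.0354, strain = 0.00155
Step 2: GF = (dR/R) / strain = 0.0354 / 0.00155
GF = 22.8


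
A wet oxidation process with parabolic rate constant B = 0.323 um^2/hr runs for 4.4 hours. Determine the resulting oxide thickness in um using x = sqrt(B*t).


Step 1: Compute B*t = 0.323 * 4.4 = 1.4212
Step 2: x = sqrt(1.4212)
x = 1.192 um


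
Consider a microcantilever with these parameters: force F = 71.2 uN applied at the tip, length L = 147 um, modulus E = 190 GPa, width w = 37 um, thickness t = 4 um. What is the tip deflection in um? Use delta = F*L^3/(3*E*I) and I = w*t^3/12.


Step 1: Calculate the second moment of area.
I = w * t^3 / 12 = 37 * 4^3 / 12 = 197.3333 um^4
Step 2: Convert E to consistent units (1 GPa = 1000 uN/um^2).
E = 190 GPa = 190000 uN/um^2
Step 3: Calculate tip deflection.
delta = F * L^3 / (3 * E * I)
delta = 71.2 * 147^3 / (3 * 190000 * 197.3333)
delta = 2.0107 um


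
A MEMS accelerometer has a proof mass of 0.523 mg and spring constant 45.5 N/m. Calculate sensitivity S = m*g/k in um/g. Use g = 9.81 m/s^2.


Step 1: Convert mass: m = 0.523 mg = 5.23e-07 kg
Step 2: S = m * g / k = 5.23e-07 * 9.81 / 45.5
Step 3: S = 1.13e-07 m/g
Step 4: Convert to um/g: S = 0.113 um/g


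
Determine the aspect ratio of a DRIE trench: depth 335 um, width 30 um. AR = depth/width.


Step 1: AR = depth / width
Step 2: AR = 335 / 30
AR = 11.2


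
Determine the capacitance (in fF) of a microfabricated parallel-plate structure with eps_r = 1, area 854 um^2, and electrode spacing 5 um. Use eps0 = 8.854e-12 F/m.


Step 1: Convert area to m^2: A = 854e-12 m^2
Step 2: Convert gap to m: d = 5e-6 m
Step 3: C = eps0 * eps_r * A / d
C = 8.854e-12 * 1 * 854e-12 / 5e-6
Step 4: Convert to fF (multiply by 1e15).
C = 1.51 fF


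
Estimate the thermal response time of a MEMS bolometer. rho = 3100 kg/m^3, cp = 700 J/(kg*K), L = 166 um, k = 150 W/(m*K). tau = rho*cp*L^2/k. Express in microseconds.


Step 1: Convert L to m: L = 166e-6 m
Step 2: L^2 = (166e-6)^2 = 2.7556e-08 m^2
Step 3: tau = 3100 * 700 * 2.7556e-08 / 150 = 3.9864347e-04 s
Step 4: Convert to microseconds (multiply by 1e6).
tau = 398.643 us


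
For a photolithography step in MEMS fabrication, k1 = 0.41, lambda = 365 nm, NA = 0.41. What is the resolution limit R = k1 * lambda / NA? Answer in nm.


Step 1: Identify values: k1 = 0.41, lambda = 365 nm, NA = 0.41
Step 2: R = k1 * lambda / NA
R = 0.41 * 365 / 0.41
R = 365.0 nm


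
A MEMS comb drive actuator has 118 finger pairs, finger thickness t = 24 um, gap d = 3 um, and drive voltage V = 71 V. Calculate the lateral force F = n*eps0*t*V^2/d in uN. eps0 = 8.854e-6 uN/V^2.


Step 1: Parameters: n=118, eps0=8.854e-6 uN/V^2, t=24 um, V=71 V, d=3 um
Step 2: V^2 = 5041
Step 3: F = 118 * 8.854e-6 * 24 * 5041 / 3
F = 42.134 uN


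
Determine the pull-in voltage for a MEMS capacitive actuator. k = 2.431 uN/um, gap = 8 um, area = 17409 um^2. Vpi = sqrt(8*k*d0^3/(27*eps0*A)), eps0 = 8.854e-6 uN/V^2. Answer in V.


Step 1: Compute numerator: 8 * k * d0^3 = 8 * 2.431 * 8^3 = 9957.376
Step 2: Compute denominator: 27 * eps0 * A = 27 * 8.854e-6 * 17409 = 4.161761
Step 3: Vpi = sqrt(9957.376 / 4.161761)
Vpi = 48.91 V


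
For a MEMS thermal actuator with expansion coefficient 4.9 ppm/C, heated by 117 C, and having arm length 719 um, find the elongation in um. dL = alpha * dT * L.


Step 1: Convert CTE: alpha = 4.9 ppm/C = 4.9e-6 /C
Step 2: dL = 4.9e-6 * 117 * 719
dL = 0.4122 um


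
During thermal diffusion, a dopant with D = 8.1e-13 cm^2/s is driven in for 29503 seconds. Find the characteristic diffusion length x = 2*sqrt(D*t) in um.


Step 1: Compute D*t = 8.1e-13 * 29503 = 2.389743e-08 cm^2
Step 2: sqrt(D*t) = 1.54588e-04 cm
Step 3: x = 2 * 1.54588e-04 cm = 3.09176e-04 cm
Step 4: Convert to um (1 cm = 1e4 um): x = 3.092 um


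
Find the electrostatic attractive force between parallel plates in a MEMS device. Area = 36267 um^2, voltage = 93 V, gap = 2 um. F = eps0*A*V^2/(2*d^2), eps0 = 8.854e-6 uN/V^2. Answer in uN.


Step 1: Identify parameters.
eps0 = 8.854e-6 uN/V^2, A = 36267 um^2, V = 93 V, d = 2 um
Step 2: Compute V^2 = 93^2 = 8649
Step 3: Compute d^2 = 2^2 = 4
Step 4: F = 0.5 * 8.854e-6 * 36267 * 8649 / 4
F = 347.158 uN


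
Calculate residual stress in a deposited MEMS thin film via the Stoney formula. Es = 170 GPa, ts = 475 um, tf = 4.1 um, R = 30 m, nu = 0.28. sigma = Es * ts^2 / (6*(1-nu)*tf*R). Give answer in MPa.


Step 1: Compute numerator: Es * ts^2 = 170 * 475^2 = 38356250 (GPa*um^2)
Step 2: Compute denominator (R in um): 6*(1-nu)*tf*R = 6*0.72*4.1*30e6 = 531360000.0 (um^2)
Step 3: sigma (GPa) = 38356250 / 531360000.0 = 7.2185e-02 GPa
Step 4: Convert to MPa (x1000): sigma = 72.2 MPa


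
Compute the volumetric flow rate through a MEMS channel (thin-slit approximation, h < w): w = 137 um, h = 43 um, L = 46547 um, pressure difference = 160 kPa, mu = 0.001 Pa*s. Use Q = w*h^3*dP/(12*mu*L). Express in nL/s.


Step 1: Convert all dimensions to SI (meters).
w = 137e-6 m, h = 43e-6 m, L = 46547e-6 m, dP = 160e3 Pa
Step 2: Q = w * h^3 * dP / (12 * mu * L)
Q = 137e-6 * (43e-6)^3 * 160e3 / (12 * 0.001 * 46547e-6) = 3.12013205e-09 m^3/s
Step 3: Convert Q from m^3/s to nL/s (1 m^3 = 1e12 nL, so multiply by 1e12).
Q = 3120.132 nL/s


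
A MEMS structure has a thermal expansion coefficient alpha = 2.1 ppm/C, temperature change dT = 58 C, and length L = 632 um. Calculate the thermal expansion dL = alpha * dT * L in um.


Step 1: Convert CTE: alpha = 2.1 ppm/C = 2.1e-6 /C
Step 2: dL = 2.1e-6 * 58 * 632
dL = 0.077 um


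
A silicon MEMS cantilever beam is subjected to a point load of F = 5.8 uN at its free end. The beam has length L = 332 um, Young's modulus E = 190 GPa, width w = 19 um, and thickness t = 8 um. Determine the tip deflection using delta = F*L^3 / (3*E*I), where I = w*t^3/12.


Step 1: Calculate the second moment of area.
I = w * t^3 / 12 = 19 * 8^3 / 12 = 810.6667 um^4
Step 2: Convert E to consistent units (1 GPa = 1000 uN/um^2).
E = 190 GPa = 190000 uN/um^2
Step 3: Calculate tip deflection.
delta = F * L^3 / (3 * E * I)
delta = 5.8 * 332^3 / (3 * 190000 * 810.6667)
delta = 0.4593 um


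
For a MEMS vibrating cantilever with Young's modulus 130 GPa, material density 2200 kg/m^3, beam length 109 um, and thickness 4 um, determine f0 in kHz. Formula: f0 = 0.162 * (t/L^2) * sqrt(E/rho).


Step 1: Convert units to SI.
t_SI = 4e-6 m, L_SI = 109e-6 m
Step 2: Calculate sqrt(E/rho).
sqrt(130e9 / 2200) = 7687.06 m/s
Step 3: Compute f0.
f0 = 0.162 * 4e-6 / (109e-6)^2 * 7687.06 = 419258.9 Hz = 419.26 kHz


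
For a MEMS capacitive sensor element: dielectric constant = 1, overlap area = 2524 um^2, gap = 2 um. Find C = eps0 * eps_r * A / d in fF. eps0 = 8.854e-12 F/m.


Step 1: Convert area to m^2: A = 2524e-12 m^2
Step 2: Convert gap to m: d = 2e-6 m
Step 3: C = eps0 * eps_r * A / d
C = 8.854e-12 * 1 * 2524e-12 / 2e-6
Step 4: Convert to fF (multiply by 1e15).
C = 11.17 fF


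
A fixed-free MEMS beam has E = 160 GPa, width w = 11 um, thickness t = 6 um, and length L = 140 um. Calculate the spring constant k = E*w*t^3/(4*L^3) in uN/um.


Step 1: Convert E to consistent units (1 GPa = 1000 uN/um^2).
E = 160 GPa = 160000 uN/um^2
Step 2: Compute t^3 = 6^3 = 216
Step 3: Compute L^3 = 140^3 = 2744000
Step 4: k = 160000 * 11 * 216 / (4 * 2744000)
k = 34.6356 uN/um


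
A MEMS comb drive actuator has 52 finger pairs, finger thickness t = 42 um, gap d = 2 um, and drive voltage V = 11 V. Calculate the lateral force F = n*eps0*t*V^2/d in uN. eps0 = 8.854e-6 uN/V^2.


Step 1: Parameters: n=52, eps0=8.854e-6 uN/V^2, t=42 um, V=11 V, d=2 um
Step 2: V^2 = 121
Step 3: F = 52 * 8.854e-6 * 42 * 121 / 2
F = 1.17 uN


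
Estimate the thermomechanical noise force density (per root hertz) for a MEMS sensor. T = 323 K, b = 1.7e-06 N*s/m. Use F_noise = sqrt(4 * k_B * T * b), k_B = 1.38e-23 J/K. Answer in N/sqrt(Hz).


Step 1: Compute 4 * k_B * T * b
= 4 * 1.38e-23 * 323 * 1.7e-06
= 3.0310e-26 N^2/Hz
Step 2: F_noise = sqrt(3.0310e-26)
F_noise = 1.74e-13 N/sqrt(Hz)


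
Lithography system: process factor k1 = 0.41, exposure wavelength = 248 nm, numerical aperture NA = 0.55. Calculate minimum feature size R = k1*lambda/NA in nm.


Step 1: Identify values: k1 = 0.41, lambda = 248 nm, NA = 0.55
Step 2: R = k1 * lambda / NA
R = 0.41 * 248 / 0.55
R = 184.9 nm


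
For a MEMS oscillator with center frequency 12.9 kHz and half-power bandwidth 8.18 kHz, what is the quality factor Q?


Step 1: Q = f0 / bandwidth
Step 2: Q = 12.9 / 8.18
Q = 1.6


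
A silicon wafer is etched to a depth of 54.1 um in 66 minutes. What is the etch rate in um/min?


Step 1: Etch rate = depth / time
Step 2: rate = 54.1 / 66
rate = 0.82 um/min


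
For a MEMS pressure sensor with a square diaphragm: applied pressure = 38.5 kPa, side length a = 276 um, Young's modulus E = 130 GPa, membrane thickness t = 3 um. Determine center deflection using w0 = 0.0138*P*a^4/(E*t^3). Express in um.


Step 1: Convert pressure to compatible units (E is in GPa, so P in GPa).
P = 38.5 kPa = 38.5e-6 GPa
Step 2: Compute numerator: 0.0138 * P * a^4.
a^4 = 276^4 = 5802782976
numerator = 0.0138 * 38.5e-6 * 5802782976 = 3.08302e+03
Step 3: Compute denominator: E * t^3 = 130 * 3^3 = 3510
Step 4: w0 = numerator / denominator = 3.08302e+03 / 3510 = 0.8784 um


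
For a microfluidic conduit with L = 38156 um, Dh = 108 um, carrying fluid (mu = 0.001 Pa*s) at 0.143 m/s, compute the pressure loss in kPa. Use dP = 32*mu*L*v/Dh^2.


Step 1: Convert to SI: L = 38156e-6 m, Dh = 108e-6 m
Step 2: dP = 32 * 0.001 * 38156e-6 * 0.143 / (108e-6)^2
Step 3: dP = 14969.29 Pa
Step 4: Convert to kPa: dP = 14.97 kPa


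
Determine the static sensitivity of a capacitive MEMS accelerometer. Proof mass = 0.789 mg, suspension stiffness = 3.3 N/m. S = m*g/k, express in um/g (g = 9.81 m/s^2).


Step 1: Convert mass: m = 0.789 mg = 7.89e-07 kg
Step 2: S = m * g / k = 7.89e-07 * 9.81 / 3.3
Step 3: S = 2.35e-06 m/g
Step 4: Convert to um/g: S = 2.345 um/g


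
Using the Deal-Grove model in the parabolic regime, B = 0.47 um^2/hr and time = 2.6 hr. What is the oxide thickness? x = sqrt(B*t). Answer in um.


Step 1: Compute B*t = 0.47 * 2.6 = 1.222
Step 2: x = sqrt(1.222)
x = 1.105 um


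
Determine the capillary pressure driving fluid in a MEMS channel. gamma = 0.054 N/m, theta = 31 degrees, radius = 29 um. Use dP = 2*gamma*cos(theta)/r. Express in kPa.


Step 1: cos(31 deg) = 0.8572
Step 2: Convert r to m: r = 29e-6 m
Step 3: dP = 2 * 0.054 * 0.8572 / 29e-6 = 3192.3 Pa
Step 4: Convert Pa to kPa (divide by 1000).
dP = 3.19 kPa


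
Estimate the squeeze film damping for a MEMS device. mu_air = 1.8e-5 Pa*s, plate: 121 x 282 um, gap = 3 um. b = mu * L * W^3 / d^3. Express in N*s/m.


Step 1: Convert to SI.
L = 121e-6 m, W = 282e-6 m, d = 3e-6 m
Step 2: W^3 = (282e-6)^3 = 2.24e-11 m^3
Step 3: d^3 = (3e-6)^3 = 2.70e-17 m^3
Step 4: b = 1.8e-5 * 121e-6 * 2.24e-11 / 2.70e-17
b = 1.81e-03 N*s/m


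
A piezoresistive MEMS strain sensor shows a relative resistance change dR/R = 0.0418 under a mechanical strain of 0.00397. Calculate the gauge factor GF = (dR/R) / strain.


Step 1: Identify values.
dR/R = 0.0418, strain = 0.00397
Step 2: GF = (dR/R) / strain = 0.0418 / 0.00397
GF = 10.5


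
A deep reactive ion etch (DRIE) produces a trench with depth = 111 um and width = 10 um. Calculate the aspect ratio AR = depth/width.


Step 1: AR = depth / width
Step 2: AR = 111 / 10
AR = 11.1


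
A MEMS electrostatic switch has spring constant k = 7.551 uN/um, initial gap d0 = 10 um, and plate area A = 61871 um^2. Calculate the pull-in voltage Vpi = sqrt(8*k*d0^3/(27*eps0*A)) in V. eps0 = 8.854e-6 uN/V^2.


Step 1: Compute numerator: 8 * k * d0^3 = 8 * 7.551 * 10^3 = 60408.0
Step 2: Compute denominator: 27 * eps0 * A = 27 * 8.854e-6 * 61871 = 14.790758
Step 3: Vpi = sqrt(60408.0 / 14.790758)
Vpi = 63.91 V


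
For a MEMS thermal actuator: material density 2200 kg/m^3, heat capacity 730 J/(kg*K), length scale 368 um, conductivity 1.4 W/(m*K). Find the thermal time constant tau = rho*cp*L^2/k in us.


Step 1: Convert L to m: L = 368e-6 m
Step 2: L^2 = (368e-6)^2 = 1.35424e-07 m^2
Step 3: tau = 2200 * 730 * 1.35424e-07 / 1.4 = 1.5535067429e-01 s
Step 4: Convert to microseconds (multiply by 1e6).
tau = 155350.674 us


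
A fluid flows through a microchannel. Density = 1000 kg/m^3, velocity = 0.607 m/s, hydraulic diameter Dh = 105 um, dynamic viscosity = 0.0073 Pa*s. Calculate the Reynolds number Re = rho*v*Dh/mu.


Step 1: Convert Dh to meters: Dh = 105e-6 m
Step 2: Re = rho * v * Dh / mu
Re = 1000 * 0.607 * 105e-6 / 0.0073
Re = 8.731


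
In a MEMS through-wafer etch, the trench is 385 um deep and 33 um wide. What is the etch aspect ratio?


Step 1: AR = depth / width
Step 2: AR = 385 / 33
AR = 11.7


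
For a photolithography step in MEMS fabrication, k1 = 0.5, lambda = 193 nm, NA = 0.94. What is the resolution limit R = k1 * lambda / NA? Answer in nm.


Step 1: Identify values: k1 = 0.5, lambda = 193 nm, NA = 0.94
Step 2: R = k1 * lambda / NA
R = 0.5 * 193 / 0.94
R = 102.7 nm


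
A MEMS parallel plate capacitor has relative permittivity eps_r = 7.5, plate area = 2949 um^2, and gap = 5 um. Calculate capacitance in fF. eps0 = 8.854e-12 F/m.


Step 1: Convert area to m^2: A = 2949e-12 m^2
Step 2: Convert gap to m: d = 5e-6 m
Step 3: C = eps0 * eps_r * A / d
C = 8.854e-12 * 7.5 * 2949e-12 / 5e-6
Step 4: Convert to fF (multiply by 1e15).
C = 39.17 fF


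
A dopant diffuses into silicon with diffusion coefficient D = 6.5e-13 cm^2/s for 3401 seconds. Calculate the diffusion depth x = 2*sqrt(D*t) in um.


Step 1: Compute D*t = 6.5e-13 * 3401 = 2.21065e-09 cm^2
Step 2: sqrt(D*t) = 4.702e-05 cm
Step 3: x = 2 * 4.702e-05 cm = 9.404e-05 cm
Step 4: Convert to um (1 cm = 1e4 um): x = 0.94 um


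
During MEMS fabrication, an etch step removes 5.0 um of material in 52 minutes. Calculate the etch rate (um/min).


Step 1: Etch rate = depth / time
Step 2: rate = 5.0 / 52
rate = 0.096 um/min


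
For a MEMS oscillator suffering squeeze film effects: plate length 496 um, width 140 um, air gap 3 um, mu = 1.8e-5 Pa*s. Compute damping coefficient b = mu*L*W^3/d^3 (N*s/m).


Step 1: Convert to SI.
L = 496e-6 m, W = 140e-6 m, d = 3e-6 m
Step 2: W^3 = (140e-6)^3 = 2.74e-12 m^3
Step 3: d^3 = (3e-6)^3 = 2.70e-17 m^3
Step 4: b = 1.8e-5 * 496e-6 * 2.74e-12 / 2.70e-17
b = 9.07e-04 N*s/m
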